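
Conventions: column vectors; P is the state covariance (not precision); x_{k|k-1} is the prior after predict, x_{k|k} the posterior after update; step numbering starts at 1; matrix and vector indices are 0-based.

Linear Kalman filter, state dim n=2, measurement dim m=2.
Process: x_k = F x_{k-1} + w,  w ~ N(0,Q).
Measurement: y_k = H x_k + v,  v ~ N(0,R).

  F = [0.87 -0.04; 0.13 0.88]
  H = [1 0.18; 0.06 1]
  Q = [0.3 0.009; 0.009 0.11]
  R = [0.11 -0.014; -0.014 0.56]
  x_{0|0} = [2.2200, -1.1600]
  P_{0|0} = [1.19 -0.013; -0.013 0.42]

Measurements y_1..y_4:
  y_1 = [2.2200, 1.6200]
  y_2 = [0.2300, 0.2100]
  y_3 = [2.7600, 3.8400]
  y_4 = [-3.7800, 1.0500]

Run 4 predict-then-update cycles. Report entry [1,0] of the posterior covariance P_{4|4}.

P_post[1,0] = -0.0295

step 1: x^-=[1.9778, -0.7322]  P^-=[1.2023 0.1189; 0.1189 0.4524]  S=[1.3698 0.2598; 0.2598 1.0310]  K=[0.9013 -0.0418; 0.0648 0.4294]  nu=[0.3740, 2.2335]  x^+=[2.2216, 0.2511]  P^+=[0.1074 -0.0425; -0.0425 0.2421]
step 2: x^-=[1.9227, 0.5097]  P^-=[0.3846 -0.0197; -0.0197 0.2896]  S=[0.4969 0.0413; 0.0413 0.8486]  K=[0.7697 -0.0335; 0.0372 0.3380]  nu=[-1.7845, -0.4151]  x^+=[0.5632, 0.3030]  P^+=[0.0914 -0.0350; -0.0350 0.1909]
step 3: x^-=[0.4778, 0.3399]  P^-=[0.3719 -0.0140; -0.0140 0.2514]  S=[0.4851 0.0394; 0.0394 0.8110]  K=[0.7638 -0.0269; 0.0395 0.3070]  nu=[2.2210, 3.4715]  x^+=[2.0810, 1.4932]  P^+=[0.0900 -0.0311; -0.0311 0.1732]
step 4: x^-=[1.7507, 1.5846]  P^-=[0.3706 -0.0106; -0.0106 0.2385]  S=[0.4845 0.0405; 0.0405 0.7986]  K=[0.7629 -0.0241; 0.0421 0.2958]  nu=[-5.8160, -0.6396]  x^+=[-2.6711, 1.1508]  P^+=[0.0896 -0.0295; -0.0295 0.1668]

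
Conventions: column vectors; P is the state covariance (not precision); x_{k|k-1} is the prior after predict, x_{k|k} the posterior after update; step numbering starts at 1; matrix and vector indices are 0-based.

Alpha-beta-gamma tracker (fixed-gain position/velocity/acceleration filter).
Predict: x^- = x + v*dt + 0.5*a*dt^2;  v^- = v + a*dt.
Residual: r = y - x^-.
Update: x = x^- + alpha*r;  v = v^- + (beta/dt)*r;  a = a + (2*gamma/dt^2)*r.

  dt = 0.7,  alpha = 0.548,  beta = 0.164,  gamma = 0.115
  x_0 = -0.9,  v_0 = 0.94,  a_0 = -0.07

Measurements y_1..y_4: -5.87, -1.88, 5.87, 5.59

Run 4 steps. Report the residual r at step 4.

step 1: x_pred=-0.2592  r=-5.6109  x^+=-3.3339  v^+=-0.4235  a^+=-2.7037
step 2: x_pred=-4.2928  r=2.4128  x^+=-2.9706  v^+=-1.7508  a^+=-1.5711
step 3: x_pred=-4.5811  r=10.4511  x^+=1.1461  v^+=-0.4021  a^+=3.3345
step 4: x_pred=1.6816  r=3.9084  x^+=3.8234  v^+=2.8477  a^+=5.1690

resid = 3.9084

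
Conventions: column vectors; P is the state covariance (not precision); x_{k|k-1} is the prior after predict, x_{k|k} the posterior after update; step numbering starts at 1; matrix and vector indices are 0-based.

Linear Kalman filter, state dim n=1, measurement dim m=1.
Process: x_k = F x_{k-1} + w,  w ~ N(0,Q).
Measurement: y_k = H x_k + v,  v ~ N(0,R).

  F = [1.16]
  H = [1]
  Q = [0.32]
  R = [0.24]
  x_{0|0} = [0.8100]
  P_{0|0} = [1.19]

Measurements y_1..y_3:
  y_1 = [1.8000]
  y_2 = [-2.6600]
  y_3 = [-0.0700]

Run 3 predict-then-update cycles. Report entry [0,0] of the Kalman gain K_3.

step 1: x^-=[0.9396]  P^-=[1.9213]  S=[2.1613]  K=[0.8890]  nu=[0.8604]  x^+=[1.7045]  P^+=[0.2133]
step 2: x^-=[1.9772]  P^-=[0.6071]  S=[0.8471]  K=[0.7167]  nu=[-4.6372]  x^+=[-1.3462]  P^+=[0.1720]
step 3: x^-=[-1.5616]  P^-=[0.5514]  S=[0.7914]  K=[0.6968]  nu=[1.4916]  x^+=[-0.5223]  P^+=[0.1672]

K[0,0] = 0.6968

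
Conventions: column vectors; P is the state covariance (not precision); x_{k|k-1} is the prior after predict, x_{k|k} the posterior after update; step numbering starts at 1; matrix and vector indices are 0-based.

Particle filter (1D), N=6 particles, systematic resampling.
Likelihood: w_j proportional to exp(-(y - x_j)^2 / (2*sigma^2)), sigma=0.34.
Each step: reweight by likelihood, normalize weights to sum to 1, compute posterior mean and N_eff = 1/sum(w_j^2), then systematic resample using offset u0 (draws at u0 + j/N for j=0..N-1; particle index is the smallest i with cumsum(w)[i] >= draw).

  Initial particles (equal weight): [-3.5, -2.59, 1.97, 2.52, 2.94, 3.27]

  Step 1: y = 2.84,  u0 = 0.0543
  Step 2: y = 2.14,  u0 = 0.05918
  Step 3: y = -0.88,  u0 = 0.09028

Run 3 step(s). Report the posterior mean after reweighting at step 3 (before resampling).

post_mean = 2.5200

step 1: w=[0.0000, 0.0000, 0.0181, 0.3077, 0.4588, 0.2153]  mean=2.8642  Neff=2.8417  idx=[3, 3, 4, 4, 4, 5]
step 2: w=[0.4239, 0.4239, 0.0497, 0.0497, 0.0497, 0.0032]  mean=2.5850  Neff=2.7265  idx=[0, 0, 0, 1, 1, 2]
step 3: w=[0.2000, 0.2000, 0.2000, 0.2000, 0.2000, 0.0000]  mean=2.5200  Neff=5.0000  idx=[0, 1, 2, 2, 3, 4]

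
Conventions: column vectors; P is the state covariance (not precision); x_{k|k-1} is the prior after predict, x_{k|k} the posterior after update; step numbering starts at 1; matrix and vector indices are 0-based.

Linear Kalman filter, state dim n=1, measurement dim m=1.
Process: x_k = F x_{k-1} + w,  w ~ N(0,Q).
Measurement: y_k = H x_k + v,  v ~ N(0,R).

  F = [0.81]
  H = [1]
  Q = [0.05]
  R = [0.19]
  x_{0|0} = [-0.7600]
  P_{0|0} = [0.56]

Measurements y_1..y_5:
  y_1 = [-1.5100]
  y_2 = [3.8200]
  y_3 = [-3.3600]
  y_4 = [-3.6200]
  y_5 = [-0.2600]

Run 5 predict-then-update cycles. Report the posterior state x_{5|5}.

x_post = [-0.9284]

step 1: x^-=[-0.6156]  P^-=[0.4174]  S=[0.6074]  K=[0.6872]  nu=[-0.8944]  x^+=[-1.2302]  P^+=[0.1306]
step 2: x^-=[-0.9965]  P^-=[0.1357]  S=[0.3257]  K=[0.4166]  nu=[4.8165]  x^+=[1.0100]  P^+=[0.0792]
step 3: x^-=[0.8181]  P^-=[0.1019]  S=[0.2919]  K=[0.3492]  nu=[-4.1781]  x^+=[-0.6407]  P^+=[0.0663]
step 4: x^-=[-0.5190]  P^-=[0.0935]  S=[0.2835]  K=[0.3299]  nu=[-3.1010]  x^+=[-1.5419]  P^+=[0.0627]
step 5: x^-=[-1.2490]  P^-=[0.0911]  S=[0.2811]  K=[0.3241]  nu=[0.9890]  x^+=[-0.9284]  P^+=[0.0616]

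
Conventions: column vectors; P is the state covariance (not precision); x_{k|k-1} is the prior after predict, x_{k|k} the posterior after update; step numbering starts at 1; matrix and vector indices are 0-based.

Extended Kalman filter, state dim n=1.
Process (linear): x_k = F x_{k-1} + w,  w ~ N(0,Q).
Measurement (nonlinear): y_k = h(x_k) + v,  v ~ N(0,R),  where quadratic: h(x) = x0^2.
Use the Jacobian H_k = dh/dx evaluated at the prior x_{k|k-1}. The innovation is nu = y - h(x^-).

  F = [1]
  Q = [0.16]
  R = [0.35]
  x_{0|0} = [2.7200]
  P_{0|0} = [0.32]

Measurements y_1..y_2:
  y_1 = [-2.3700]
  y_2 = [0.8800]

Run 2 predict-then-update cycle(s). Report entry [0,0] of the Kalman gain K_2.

step 1: x^-=[2.7200]  P^-=[0.4800]  H_jac=[5.4400]  S=[14.5549]  K=[0.1794]  nu=[-9.7684]  x^+=[0.9675]  P^+=[0.0115]
step 2: x^-=[0.9675]  P^-=[0.1715]  H_jac=[1.9350]  S=[0.9923]  K=[0.3345]  nu=[-0.0561]  x^+=[0.9488]  P^+=[0.0605]

K[0,0] = 0.3345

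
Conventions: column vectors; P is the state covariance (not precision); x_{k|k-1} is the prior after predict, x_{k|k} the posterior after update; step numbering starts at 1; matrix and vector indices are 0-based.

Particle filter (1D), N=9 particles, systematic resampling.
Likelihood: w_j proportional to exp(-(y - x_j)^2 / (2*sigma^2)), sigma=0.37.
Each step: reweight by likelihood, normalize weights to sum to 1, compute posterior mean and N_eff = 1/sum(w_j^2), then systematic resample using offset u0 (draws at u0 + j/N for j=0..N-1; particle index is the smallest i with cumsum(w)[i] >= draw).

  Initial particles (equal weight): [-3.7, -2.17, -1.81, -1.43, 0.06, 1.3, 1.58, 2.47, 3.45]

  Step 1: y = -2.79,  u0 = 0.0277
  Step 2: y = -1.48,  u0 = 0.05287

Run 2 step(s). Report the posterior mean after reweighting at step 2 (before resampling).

post_mean = -2.0299

step 1: w=[0.1493, 0.7550, 0.0921, 0.0036, 0.0000, 0.0000, 0.0000, 0.0000, 0.0000]  mean=-2.3627  Neff=1.6645  idx=[0, 0, 1, 1, 1, 1, 1, 1, 2]
step 2: w=[0.0000, 0.0000, 0.1018, 0.1018, 0.1018, 0.1018, 0.1018, 0.1018, 0.3892]  mean=-2.0299  Neff=4.6803  idx=[2, 3, 4, 5, 6, 7, 8, 8, 8]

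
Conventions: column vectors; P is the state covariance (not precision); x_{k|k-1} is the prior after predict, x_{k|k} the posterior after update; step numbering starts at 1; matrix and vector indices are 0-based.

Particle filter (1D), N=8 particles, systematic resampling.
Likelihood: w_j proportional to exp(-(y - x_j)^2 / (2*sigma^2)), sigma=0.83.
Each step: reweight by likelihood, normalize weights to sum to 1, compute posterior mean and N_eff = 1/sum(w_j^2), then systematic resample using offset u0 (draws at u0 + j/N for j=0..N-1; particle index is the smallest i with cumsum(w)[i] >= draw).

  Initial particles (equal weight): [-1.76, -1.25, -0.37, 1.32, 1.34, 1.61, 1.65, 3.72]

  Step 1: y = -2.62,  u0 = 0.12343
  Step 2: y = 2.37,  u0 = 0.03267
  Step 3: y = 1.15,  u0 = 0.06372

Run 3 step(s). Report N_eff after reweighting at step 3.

N_eff = 7.1577

step 1: w=[0.6750, 0.2957, 0.0293, 0.0000, 0.0000, 0.0000, 0.0000, 0.0000]  mean=-1.5684  Neff=1.8385  idx=[0, 0, 0, 0, 0, 1, 1, 2]
step 2: w=[0.0009, 0.0009, 0.0009, 0.0009, 0.0009, 0.0166, 0.0166, 0.9622]  mean=-0.4057  Neff=1.0795  idx=[6, 7, 7, 7, 7, 7, 7, 7]
step 3: w=[0.0115, 0.1412, 0.1412, 0.1412, 0.1412, 0.1412, 0.1412, 0.1412]  mean=-0.3802  Neff=7.1577  idx=[1, 2, 3, 4, 4, 5, 6, 7]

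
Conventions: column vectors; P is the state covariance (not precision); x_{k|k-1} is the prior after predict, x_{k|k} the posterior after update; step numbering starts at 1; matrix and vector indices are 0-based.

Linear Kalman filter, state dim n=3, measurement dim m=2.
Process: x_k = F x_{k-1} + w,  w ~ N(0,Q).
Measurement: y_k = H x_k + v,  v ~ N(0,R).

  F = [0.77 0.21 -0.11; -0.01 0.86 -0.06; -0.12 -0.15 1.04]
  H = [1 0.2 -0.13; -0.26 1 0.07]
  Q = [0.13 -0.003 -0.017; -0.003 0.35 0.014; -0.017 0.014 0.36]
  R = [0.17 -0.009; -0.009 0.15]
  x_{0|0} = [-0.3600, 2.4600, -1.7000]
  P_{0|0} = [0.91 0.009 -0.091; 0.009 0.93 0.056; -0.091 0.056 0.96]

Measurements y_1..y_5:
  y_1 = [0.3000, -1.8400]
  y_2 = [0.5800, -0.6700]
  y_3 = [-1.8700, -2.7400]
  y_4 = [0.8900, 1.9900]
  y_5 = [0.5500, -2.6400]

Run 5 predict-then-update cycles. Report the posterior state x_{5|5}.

step 1: x^-=[0.4264, 2.2212, -2.0938]  P^-=[0.7379 0.1683 -0.3024; 0.1683 1.0353 -0.1148; -0.3024 -0.1148 1.4379]  S=[1.1255 0.1346; 0.1346 1.1497]  K=[0.7354 -0.1250; 0.2479 0.8265; -0.4684 0.1109]  nu=[-0.8428, -3.8038]  x^+=[0.2820, -1.1314, -2.1209]  P^+=[0.1360 0.0042 0.0824; 0.0042 0.1257 -0.0411; 0.0824 -0.0411 1.1908]
step 2: x^-=[0.2129, -0.8486, -2.0699]  P^-=[0.2199 0.0300 -0.1129; 0.0300 0.4515 -0.1142; -0.1129 -0.1142 1.6452]  S=[0.4831 0.0391; 0.0391 0.5970]  K=[0.5055 -0.0919; 0.2218 0.7154; -0.7318 0.0988]  nu=[0.2678, 0.3788]  x^+=[0.3134, -0.5182, -2.2284]  P^+=[0.0951 0.0017 0.0666; 0.0017 0.1098 -0.0583; 0.0666 -0.0583 1.3863]
step 3: x^-=[0.3776, -0.3151, -2.2774]  P^-=[0.2000 0.0296 -0.1476; 0.0296 0.4423 -0.1396; -0.1476 -0.1396 1.8649]  S=[0.4767 0.0395; 0.0395 0.5854]  K=[0.4795 -0.0882; 0.2270 0.7104; -0.8859 0.1098]  nu=[-2.4807, -2.1673]  x^+=[-0.6208, -2.4179, -0.3176]  P^+=[0.0892 0.0018 0.0554; 0.0018 0.1096 -0.0656; 0.0554 -0.0656 1.4914]
step 4: x^-=[-0.9508, -2.0542, 0.1068]  P^-=[0.2000 0.0316 -0.1699; 0.0316 0.4432 -0.1527; -0.1699 -0.1527 1.9836]  S=[0.4860 0.0397; 0.0397 0.5848]  K=[0.4771 -0.0875; 0.2304 0.7099; -0.9525 0.1165]  nu=[2.2655, 3.7895]  x^+=[-0.2016, 1.1580, -1.6096]  P^+=[0.0882 0.0019 0.0514; 0.0019 0.1097 -0.0686; 0.0514 -0.0686 1.5435]
step 5: x^-=[0.2650, 1.0945, -1.8235]  P^-=[0.2009 0.0326 -0.1797; 0.0326 0.4438 -0.1587; -0.1797 -0.1587 2.0419]  S=[0.4912 0.0396; 0.0396 0.5848]  K=[0.4769 -0.0874; 0.2319 0.7098; -0.9806 0.1194]  nu=[-0.1710, -3.5379]  x^+=[0.4926, -1.4562, -2.0782]  P^+=[0.0880 0.0020 0.0504; 0.0020 0.1098 -0.0701; 0.0504 -0.0701 1.5705]

x_post = [0.4926, -1.4562, -2.0782]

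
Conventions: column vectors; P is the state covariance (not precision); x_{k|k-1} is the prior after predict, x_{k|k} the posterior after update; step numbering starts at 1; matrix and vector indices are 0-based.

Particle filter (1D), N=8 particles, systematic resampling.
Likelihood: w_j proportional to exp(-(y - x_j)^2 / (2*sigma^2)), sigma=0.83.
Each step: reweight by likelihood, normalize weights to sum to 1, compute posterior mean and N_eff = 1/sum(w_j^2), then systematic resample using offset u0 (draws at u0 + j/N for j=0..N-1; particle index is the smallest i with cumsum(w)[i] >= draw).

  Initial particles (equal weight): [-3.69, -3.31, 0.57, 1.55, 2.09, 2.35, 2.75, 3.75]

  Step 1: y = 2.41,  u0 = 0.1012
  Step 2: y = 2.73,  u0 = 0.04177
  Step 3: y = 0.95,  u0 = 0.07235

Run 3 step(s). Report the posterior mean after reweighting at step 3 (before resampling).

step 1: w=[0.0000, 0.0000, 0.0226, 0.1544, 0.2451, 0.2634, 0.2428, 0.0717]  mean=2.3200  Neff=4.5896  idx=[3, 4, 4, 5, 5, 6, 6, 7]
step 2: w=[0.0595, 0.1214, 0.1214, 0.1471, 0.1471, 0.1634, 0.1634, 0.0768]  mean=2.4775  Neff=7.3765  idx=[0, 1, 2, 3, 4, 5, 6, 6]
step 3: w=[0.3324, 0.1681, 0.1681, 0.1041, 0.1041, 0.0411, 0.0411, 0.0411]  mean=2.0460  Neff=5.1621  idx=[0, 0, 0, 1, 2, 3, 4, 6]

post_mean = 2.0460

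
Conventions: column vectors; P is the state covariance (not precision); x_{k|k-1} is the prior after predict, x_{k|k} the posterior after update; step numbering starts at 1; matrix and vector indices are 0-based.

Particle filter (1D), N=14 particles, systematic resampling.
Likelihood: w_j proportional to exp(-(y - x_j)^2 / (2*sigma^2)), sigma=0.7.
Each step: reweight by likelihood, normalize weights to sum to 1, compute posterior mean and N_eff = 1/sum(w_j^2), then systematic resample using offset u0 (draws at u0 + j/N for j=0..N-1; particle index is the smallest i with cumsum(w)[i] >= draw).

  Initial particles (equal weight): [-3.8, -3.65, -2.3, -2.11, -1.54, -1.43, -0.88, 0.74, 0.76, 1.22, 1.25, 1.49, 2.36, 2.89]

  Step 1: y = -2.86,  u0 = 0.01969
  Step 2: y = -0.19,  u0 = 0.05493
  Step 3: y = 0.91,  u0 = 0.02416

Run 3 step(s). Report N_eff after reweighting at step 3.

step 1: w=[0.1601, 0.2086, 0.2864, 0.2221, 0.0666, 0.0489, 0.0072, 0.0000, 0.0000, 0.0000, 0.0000, 0.0000, 0.0000, 0.0000]  mean=-2.6760  Neff=4.8220  idx=[0, 0, 1, 1, 1, 2, 2, 2, 2, 3, 3, 3, 3, 5]
step 2: w=[0.0000, 0.0000, 0.0000, 0.0000, 0.0000, 0.0310, 0.0310, 0.0310, 0.0310, 0.0676, 0.0676, 0.0676, 0.0676, 0.6057]  mean=-1.7217  Neff=2.5707  idx=[6, 9, 10, 11, 12, 13, 13, 13, 13, 13, 13, 13, 13, 13]
step 3: w=[0.0008, 0.0027, 0.0027, 0.0027, 0.0027, 0.1098, 0.1098, 0.1098, 0.1098, 0.1098, 0.1098, 0.1098, 0.1098, 0.1098]  mean=-1.4379  Neff=9.2073  idx=[5, 5, 6, 7, 7, 8, 9, 9, 10, 10, 11, 12, 12, 13]

N_eff = 9.2073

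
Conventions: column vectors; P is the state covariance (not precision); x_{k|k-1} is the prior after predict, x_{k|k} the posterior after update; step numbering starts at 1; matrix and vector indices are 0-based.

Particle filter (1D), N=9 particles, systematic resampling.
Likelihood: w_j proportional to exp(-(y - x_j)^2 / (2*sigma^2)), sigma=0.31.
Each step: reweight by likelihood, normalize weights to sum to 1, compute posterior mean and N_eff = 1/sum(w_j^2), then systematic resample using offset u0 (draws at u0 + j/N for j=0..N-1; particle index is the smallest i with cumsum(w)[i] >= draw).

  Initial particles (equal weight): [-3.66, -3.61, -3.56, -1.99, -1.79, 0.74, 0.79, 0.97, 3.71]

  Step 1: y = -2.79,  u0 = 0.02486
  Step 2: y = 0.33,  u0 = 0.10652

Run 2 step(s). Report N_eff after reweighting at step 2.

step 1: w=[0.1425, 0.2211, 0.3344, 0.2617, 0.0402, 0.0000, 0.0000, 0.0000, 0.0000]  mean=-3.1032  Neff=3.9814  idx=[0, 0, 1, 1, 2, 2, 2, 3, 3]
step 2: w=[0.0000, 0.0000, 0.0000, 0.0000, 0.0000, 0.0000, 0.0000, 0.5000, 0.5000]  mean=-1.9900  Neff=2.0000  idx=[7, 7, 7, 7, 8, 8, 8, 8, 8]

N_eff = 2.0000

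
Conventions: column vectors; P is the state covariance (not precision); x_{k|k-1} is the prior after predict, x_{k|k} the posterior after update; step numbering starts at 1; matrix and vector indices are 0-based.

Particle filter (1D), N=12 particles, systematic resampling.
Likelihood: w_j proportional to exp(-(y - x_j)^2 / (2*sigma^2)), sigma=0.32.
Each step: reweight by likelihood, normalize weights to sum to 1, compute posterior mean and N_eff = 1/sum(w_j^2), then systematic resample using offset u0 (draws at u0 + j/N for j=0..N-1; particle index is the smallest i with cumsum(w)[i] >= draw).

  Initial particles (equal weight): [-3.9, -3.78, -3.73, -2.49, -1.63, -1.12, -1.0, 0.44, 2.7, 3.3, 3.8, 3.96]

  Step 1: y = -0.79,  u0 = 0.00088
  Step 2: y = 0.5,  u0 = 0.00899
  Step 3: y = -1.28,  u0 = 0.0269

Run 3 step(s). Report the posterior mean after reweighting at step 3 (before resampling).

step 1: w=[0.0000, 0.0000, 0.0000, 0.0000, 0.0224, 0.4119, 0.5653, 0.0004, 0.0000, 0.0000, 0.0000, 0.0000]  mean=-1.0629  Neff=2.0420  idx=[4, 5, 5, 5, 5, 5, 6, 6, 6, 6, 6, 6]
step 2: w=[0.0000, 0.0236, 0.0236, 0.0236, 0.0236, 0.0236, 0.1470, 0.1470, 0.1470, 0.1470, 0.1470, 0.1470]  mean=-1.0142  Neff=7.5522  idx=[1, 4, 6, 6, 7, 8, 8, 9, 9, 10, 10, 11]
step 3: w=[0.1028, 0.1028, 0.0794, 0.0794, 0.0794, 0.0794, 0.0794, 0.0794, 0.0794, 0.0794, 0.0794, 0.0794]  mean=-1.0247  Neff=11.8704  idx=[0, 1, 1, 2, 3, 4, 6, 7, 8, 9, 10, 11]

post_mean = -1.0247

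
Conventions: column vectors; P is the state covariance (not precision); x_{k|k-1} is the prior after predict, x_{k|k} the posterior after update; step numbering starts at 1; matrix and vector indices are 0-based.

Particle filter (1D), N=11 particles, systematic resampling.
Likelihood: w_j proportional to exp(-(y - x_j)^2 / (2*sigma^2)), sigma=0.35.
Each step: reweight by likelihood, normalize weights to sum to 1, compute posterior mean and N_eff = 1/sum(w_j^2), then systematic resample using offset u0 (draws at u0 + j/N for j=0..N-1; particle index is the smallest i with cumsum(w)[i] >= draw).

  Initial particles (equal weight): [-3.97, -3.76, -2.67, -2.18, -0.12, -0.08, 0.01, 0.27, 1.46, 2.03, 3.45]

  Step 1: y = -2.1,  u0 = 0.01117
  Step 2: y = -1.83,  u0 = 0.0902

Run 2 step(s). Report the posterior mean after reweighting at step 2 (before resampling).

post_mean = -2.1964

step 1: w=[0.0000, 0.0000, 0.2142, 0.7858, 0.0000, 0.0000, 0.0000, 0.0000, 0.0000, 0.0000, 0.0000]  mean=-2.2850  Neff=1.5074  idx=[2, 2, 2, 3, 3, 3, 3, 3, 3, 3, 3]
step 2: w=[0.0112, 0.0112, 0.0112, 0.1208, 0.1208, 0.1208, 0.1208, 0.1208, 0.1208, 0.1208, 0.1208]  mean=-2.1964  Neff=8.5375  idx=[3, 4, 4, 5, 6, 7, 7, 8, 9, 10, 10]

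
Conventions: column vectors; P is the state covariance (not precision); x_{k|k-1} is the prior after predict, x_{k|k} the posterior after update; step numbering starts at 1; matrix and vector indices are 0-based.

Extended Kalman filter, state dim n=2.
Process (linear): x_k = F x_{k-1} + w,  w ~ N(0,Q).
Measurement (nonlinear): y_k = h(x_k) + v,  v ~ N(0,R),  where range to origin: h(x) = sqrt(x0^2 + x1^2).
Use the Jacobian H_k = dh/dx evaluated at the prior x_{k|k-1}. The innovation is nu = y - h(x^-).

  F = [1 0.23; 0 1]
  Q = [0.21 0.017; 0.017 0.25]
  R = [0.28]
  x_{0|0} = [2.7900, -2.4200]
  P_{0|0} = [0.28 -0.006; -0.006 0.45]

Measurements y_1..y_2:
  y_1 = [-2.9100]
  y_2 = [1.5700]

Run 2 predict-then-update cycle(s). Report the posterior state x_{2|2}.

x_post = [0.6108, 1.3418]

step 1: x^-=[2.2334, -2.4200]  P^-=[0.5110 0.1145; 0.1145 0.7000]  H_jac=[0.6782 -0.7349]  S=[0.7790]  K=[0.3369; -0.5607]  nu=[-6.2031]  x^+=[0.1434, 1.0580]  P^+=[0.4226 0.2617; 0.2617 0.4551]
step 2: x^-=[0.3868, 1.0580]  P^-=[0.7771 0.3833; 0.3833 0.7051]  H_jac=[0.3433 0.9392]  S=[1.2408]  K=[0.5052; 0.6398]  nu=[0.4435]  x^+=[0.6108, 1.3418]  P^+=[0.4604 -0.0177; -0.0177 0.1972]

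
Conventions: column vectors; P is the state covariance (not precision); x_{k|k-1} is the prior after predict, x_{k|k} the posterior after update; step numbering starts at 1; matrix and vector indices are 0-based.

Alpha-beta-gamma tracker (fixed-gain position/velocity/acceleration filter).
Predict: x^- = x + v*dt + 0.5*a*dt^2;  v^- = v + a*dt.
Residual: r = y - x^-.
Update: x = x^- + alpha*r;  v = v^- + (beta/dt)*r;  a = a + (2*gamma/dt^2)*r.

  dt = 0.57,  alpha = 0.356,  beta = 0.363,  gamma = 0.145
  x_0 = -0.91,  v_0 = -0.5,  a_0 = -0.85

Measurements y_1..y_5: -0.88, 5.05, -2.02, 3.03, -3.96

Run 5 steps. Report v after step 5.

step 1: x_pred=-1.3331  r=0.4531  x^+=-1.1718  v^+=-0.6960  a^+=-0.4456
step 2: x_pred=-1.6409  r=6.6909  x^+=0.7411  v^+=3.3111  a^+=5.5266
step 3: x_pred=3.5262  r=-5.5462  x^+=1.5517  v^+=2.9292  a^+=0.5761
step 4: x_pred=3.3150  r=-0.2850  x^+=3.2135  v^+=3.0761  a^+=0.3218
step 5: x_pred=5.0192  r=-8.9792  x^+=1.8226  v^+=-2.4588  a^+=-7.6929

v_post = -2.4588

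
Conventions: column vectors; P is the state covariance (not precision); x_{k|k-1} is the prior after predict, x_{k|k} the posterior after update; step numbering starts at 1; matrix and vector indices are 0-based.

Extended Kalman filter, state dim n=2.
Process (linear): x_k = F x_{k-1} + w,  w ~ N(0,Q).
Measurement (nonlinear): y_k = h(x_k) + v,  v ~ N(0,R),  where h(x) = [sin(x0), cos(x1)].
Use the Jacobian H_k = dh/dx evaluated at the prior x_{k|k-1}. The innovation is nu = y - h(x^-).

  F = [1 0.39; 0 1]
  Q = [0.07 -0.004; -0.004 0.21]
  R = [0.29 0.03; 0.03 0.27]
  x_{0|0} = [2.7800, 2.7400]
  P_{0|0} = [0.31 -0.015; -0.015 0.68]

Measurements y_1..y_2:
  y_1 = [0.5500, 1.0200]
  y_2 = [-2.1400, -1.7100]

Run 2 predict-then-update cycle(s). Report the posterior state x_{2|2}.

x_post = [4.7318, 2.9499]

step 1: x^-=[3.8486, 2.7400]  P^-=[0.4717 0.2462; 0.2462 0.8900]  H_jac=[-0.7603 0.0000; 0.0000 -0.3909]  S=[0.5627 0.1032; 0.1032 0.4060]  K=[-0.6230 -0.0787; -0.1841 -0.8101]  nu=[1.1996, 1.9404]  x^+=[2.9485, 0.9472]  P^+=[0.2407 0.1022; 0.1022 0.5737]
step 2: x^-=[3.3179, 0.9472]  P^-=[0.4777 0.3219; 0.3219 0.7837]  H_jac=[-0.9845 0.0000; 0.0000 -0.8118]  S=[0.7530 0.2873; 0.2873 0.7864]  K=[-0.5784 -0.1210; -0.1305 -0.7613]  nu=[-1.9646, -2.2940]  x^+=[4.7318, 2.9499]  P^+=[0.1741 0.0616; 0.0616 0.2580]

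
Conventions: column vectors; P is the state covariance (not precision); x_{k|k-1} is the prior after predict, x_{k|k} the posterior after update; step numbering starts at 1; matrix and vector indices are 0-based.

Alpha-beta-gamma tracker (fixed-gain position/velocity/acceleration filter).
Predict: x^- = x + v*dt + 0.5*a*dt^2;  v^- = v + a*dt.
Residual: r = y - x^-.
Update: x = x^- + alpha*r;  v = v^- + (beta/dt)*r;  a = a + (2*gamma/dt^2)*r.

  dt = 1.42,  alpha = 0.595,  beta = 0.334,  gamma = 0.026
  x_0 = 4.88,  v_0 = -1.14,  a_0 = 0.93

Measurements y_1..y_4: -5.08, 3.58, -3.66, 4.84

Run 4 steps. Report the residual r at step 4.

step 1: x_pred=4.1988  r=-9.2788  x^+=-1.3221  v^+=-2.0019  a^+=0.6907
step 2: x_pred=-3.4684  r=7.0484  x^+=0.7254  v^+=0.6368  a^+=0.8725
step 3: x_pred=2.5093  r=-6.1693  x^+=-1.1614  v^+=0.4246  a^+=0.7134
step 4: x_pred=0.1608  r=4.6792  x^+=2.9449  v^+=2.5382  a^+=0.8341

resid = 4.6792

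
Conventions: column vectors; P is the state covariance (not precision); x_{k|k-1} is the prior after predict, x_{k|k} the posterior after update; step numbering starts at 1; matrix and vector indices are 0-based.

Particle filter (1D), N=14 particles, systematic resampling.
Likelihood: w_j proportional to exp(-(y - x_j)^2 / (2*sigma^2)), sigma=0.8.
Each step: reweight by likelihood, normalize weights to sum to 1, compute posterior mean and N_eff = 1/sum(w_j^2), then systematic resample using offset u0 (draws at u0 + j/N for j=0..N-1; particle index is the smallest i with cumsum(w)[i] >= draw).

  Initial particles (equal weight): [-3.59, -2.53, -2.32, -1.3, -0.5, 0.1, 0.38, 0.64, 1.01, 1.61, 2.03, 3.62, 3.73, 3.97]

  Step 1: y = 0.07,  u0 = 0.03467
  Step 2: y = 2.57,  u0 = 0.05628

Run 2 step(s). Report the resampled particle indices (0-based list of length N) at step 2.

resampled_idx = [7, 9, 10, 11, 12, 12, 13, 13, 13, 13, 13, 13, 13, 13]

step 1: w=[0.0000, 0.0011, 0.0026, 0.0520, 0.1750, 0.2254, 0.2092, 0.1750, 0.1131, 0.0354, 0.0112, 0.0000, 0.0000, 0.0000]  mean=0.2439  Neff=5.7914  idx=[3, 4, 4, 5, 5, 5, 6, 6, 6, 7, 7, 7, 8, 9]
step 2: w=[0.0000, 0.0007, 0.0007, 0.0095, 0.0095, 0.0095, 0.0263, 0.0263, 0.0263, 0.0607, 0.0607, 0.0607, 0.1665, 0.5426]  mean=1.1904  Neff=2.9805  idx=[7, 9, 10, 11, 12, 12, 13, 13, 13, 13, 13, 13, 13, 13]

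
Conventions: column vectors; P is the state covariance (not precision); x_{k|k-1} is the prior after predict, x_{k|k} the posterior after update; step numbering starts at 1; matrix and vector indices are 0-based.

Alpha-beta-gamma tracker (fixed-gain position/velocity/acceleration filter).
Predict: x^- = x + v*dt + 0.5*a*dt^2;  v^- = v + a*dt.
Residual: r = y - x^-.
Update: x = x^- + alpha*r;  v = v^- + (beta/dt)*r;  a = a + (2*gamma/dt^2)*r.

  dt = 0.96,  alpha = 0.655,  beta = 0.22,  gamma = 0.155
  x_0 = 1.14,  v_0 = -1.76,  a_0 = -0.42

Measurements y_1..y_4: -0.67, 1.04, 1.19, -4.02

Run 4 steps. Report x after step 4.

step 1: x_pred=-0.7431  r=0.0731  x^+=-0.6952  v^+=-2.1464  a^+=-0.3954
step 2: x_pred=-2.9380  r=3.9780  x^+=-0.3324  v^+=-1.6144  a^+=0.9427
step 3: x_pred=-1.4478  r=2.6378  x^+=0.2799  v^+=-0.1049  a^+=1.8300
step 4: x_pred=1.0225  r=-5.0425  x^+=-2.2803  v^+=0.4963  a^+=0.1338

x_post = -2.2803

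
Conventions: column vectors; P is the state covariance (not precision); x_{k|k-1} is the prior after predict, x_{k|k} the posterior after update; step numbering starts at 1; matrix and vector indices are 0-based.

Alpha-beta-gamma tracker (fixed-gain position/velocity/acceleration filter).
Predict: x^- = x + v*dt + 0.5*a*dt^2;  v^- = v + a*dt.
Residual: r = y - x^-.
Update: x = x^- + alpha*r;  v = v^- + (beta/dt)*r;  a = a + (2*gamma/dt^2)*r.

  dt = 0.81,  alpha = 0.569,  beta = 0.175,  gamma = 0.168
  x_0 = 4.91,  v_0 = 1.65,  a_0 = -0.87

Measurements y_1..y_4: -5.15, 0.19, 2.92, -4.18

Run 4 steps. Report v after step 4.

step 1: x_pred=5.9611  r=-11.1111  x^+=-0.3611  v^+=-1.4552  a^+=-6.5602
step 2: x_pred=-3.6919  r=3.8819  x^+=-1.4831  v^+=-5.9303  a^+=-4.5722
step 3: x_pred=-7.7866  r=10.7066  x^+=-1.6945  v^+=-7.3206  a^+=0.9108
step 4: x_pred=-7.3254  r=3.1454  x^+=-5.5357  v^+=-5.9033  a^+=2.5217

v_post = -5.9033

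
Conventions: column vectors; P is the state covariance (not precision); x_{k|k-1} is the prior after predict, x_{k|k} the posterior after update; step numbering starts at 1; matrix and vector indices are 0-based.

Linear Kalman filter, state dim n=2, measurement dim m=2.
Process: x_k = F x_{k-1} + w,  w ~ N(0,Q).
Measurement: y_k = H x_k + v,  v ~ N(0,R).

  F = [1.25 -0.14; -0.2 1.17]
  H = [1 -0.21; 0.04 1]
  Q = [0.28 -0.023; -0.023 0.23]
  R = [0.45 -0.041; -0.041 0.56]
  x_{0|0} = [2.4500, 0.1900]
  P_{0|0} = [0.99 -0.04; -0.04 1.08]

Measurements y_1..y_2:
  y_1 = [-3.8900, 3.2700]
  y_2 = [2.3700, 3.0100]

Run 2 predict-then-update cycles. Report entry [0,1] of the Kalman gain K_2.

K[0,1] = 0.0643

step 1: x^-=[3.0359, -0.2677]  P^-=[1.8620 -0.5070; -0.5070 1.7667]  S=[2.6029 -0.8403; -0.8403 2.2891]  K=[0.7887 0.1006; -0.1033 0.7250]  nu=[-6.9821, 3.4163]  x^+=[-2.1276, 2.9302]  P^+=[0.3529 0.0099; 0.0099 0.4098]
step 2: x^-=[-3.0698, 3.8539]  P^-=[0.8360 -0.1636; -0.1636 0.8005]  S=[1.3900 -0.3379; -0.3379 1.3488]  K=[0.6418 0.0643; -0.1018 0.5632]  nu=[6.2491, -0.7211]  x^+=[0.8943, 2.8119]  P^+=[0.2858 -0.0018; -0.0018 0.3196]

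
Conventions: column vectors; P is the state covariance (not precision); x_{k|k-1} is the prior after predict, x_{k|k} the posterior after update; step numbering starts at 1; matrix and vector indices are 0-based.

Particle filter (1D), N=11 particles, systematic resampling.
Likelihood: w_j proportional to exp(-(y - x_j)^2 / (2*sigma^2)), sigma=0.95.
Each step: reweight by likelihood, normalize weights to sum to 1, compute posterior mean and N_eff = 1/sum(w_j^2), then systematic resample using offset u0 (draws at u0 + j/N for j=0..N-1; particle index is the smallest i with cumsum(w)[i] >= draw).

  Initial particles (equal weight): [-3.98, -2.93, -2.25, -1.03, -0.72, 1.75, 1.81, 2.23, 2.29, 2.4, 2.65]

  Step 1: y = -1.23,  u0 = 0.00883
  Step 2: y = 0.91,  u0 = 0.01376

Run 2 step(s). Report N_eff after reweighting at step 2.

step 1: w=[0.0057, 0.0764, 0.2129, 0.3706, 0.3281, 0.0028, 0.0023, 0.0005, 0.0004, 0.0003, 0.0001]  mean=-1.3319  Neff=3.3763  idx=[1, 2, 2, 2, 3, 3, 3, 3, 4, 4, 4]
step 2: w=[0.0002, 0.0033, 0.0033, 0.0033, 0.1038, 0.1038, 0.1038, 0.1038, 0.1916, 0.1916, 0.1916]  mean=-0.8644  Neff=6.5264  idx=[4, 4, 5, 6, 7, 8, 8, 9, 9, 10, 10]

N_eff = 6.5264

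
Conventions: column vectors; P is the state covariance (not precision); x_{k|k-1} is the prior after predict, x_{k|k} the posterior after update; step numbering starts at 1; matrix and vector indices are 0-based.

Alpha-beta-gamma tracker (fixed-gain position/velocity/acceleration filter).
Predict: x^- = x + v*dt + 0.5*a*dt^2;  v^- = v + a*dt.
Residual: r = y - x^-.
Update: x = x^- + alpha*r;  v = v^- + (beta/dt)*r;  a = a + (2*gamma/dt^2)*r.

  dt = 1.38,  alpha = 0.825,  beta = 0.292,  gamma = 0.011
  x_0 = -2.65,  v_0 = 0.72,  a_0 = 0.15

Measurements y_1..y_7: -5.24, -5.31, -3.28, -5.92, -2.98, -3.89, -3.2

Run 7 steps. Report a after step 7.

a_post = 0.0833

step 1: x_pred=-1.5136  r=-3.7264  x^+=-4.5879  v^+=0.1385  a^+=0.1070
step 2: x_pred=-4.2949  r=-1.0151  x^+=-5.1324  v^+=0.0713  a^+=0.0952
step 3: x_pred=-4.9433  r=1.6633  x^+=-3.5711  v^+=0.5547  a^+=0.1144
step 4: x_pred=-2.6967  r=-3.2233  x^+=-5.3559  v^+=0.0305  a^+=0.0772
step 5: x_pred=-5.2402  r=2.2602  x^+=-3.3755  v^+=0.6153  a^+=0.1033
step 6: x_pred=-2.4280  r=-1.4620  x^+=-3.6341  v^+=0.4486  a^+=0.0864
step 7: x_pred=-2.9328  r=-0.2672  x^+=-3.1532  v^+=0.5113  a^+=0.0833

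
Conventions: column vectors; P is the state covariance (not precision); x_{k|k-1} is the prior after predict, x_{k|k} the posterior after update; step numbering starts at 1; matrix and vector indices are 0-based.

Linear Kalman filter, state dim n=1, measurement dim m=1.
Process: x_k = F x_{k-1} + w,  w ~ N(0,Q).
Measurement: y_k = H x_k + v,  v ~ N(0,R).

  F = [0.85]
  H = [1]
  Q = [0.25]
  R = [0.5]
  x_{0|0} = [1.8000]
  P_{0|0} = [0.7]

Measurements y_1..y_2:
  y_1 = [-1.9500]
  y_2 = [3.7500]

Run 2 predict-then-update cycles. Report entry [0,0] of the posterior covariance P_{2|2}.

step 1: x^-=[1.5300]  P^-=[0.7557]  S=[1.2557]  K=[0.6018]  nu=[-3.4800]  x^+=[-0.5644]  P^+=[0.3009]
step 2: x^-=[-0.4797]  P^-=[0.4674]  S=[0.9674]  K=[0.4832]  nu=[4.2297]  x^+=[1.5639]  P^+=[0.2416]

P_post[0,0] = 0.2416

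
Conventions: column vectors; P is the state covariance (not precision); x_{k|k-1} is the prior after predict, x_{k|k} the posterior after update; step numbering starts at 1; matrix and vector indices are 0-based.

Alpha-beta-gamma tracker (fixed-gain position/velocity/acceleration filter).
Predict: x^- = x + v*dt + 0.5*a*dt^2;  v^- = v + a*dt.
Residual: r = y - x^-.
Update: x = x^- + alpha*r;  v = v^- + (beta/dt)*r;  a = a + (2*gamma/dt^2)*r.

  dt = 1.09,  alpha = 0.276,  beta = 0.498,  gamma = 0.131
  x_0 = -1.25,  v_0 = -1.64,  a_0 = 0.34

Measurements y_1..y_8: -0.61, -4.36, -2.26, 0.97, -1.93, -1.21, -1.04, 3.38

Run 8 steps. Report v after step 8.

step 1: x_pred=-2.8356  r=2.2256  x^+=-2.2214  v^+=-0.2526  a^+=0.8308
step 2: x_pred=-2.0031  r=-2.3569  x^+=-2.6536  v^+=-0.4238  a^+=0.3111
step 3: x_pred=-2.9308  r=0.6708  x^+=-2.7456  v^+=0.2217  a^+=0.4590
step 4: x_pred=-2.2313  r=3.2013  x^+=-1.3478  v^+=2.1846  a^+=1.1649
step 5: x_pred=1.7255  r=-3.6555  x^+=0.7166  v^+=1.7843  a^+=0.3588
step 6: x_pred=2.8746  r=-4.0846  x^+=1.7472  v^+=0.3092  a^+=-0.5419
step 7: x_pred=1.7624  r=-2.8024  x^+=0.9889  v^+=-1.5618  a^+=-1.1599
step 8: x_pred=-1.4025  r=4.7825  x^+=-0.0825  v^+=-0.6411  a^+=-0.1052

v_post = -0.6411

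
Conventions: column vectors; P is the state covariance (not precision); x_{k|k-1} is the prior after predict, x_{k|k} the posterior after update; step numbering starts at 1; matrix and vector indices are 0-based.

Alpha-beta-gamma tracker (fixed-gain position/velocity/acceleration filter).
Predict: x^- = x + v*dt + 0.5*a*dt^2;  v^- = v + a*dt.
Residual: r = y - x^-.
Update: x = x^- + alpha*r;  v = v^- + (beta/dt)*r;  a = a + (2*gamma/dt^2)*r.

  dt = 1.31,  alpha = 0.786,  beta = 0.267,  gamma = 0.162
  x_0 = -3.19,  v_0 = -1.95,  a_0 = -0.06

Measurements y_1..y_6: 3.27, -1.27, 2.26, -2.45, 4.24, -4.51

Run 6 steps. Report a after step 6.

step 1: x_pred=-5.7960  r=9.0660  x^+=1.3299  v^+=-0.1808  a^+=1.6517
step 2: x_pred=2.5102  r=-3.7802  x^+=-0.4610  v^+=1.2124  a^+=0.9379
step 3: x_pred=1.9320  r=0.3280  x^+=2.1898  v^+=2.5080  a^+=0.9999
step 4: x_pred=6.3332  r=-8.7832  x^+=-0.5704  v^+=2.0276  a^+=-0.6584
step 5: x_pred=1.5209  r=2.7191  x^+=3.6581  v^+=1.7193  a^+=-0.1450
step 6: x_pred=5.7860  r=-10.2960  x^+=-2.3067  v^+=-0.5691  a^+=-2.0889

a_post = -2.0889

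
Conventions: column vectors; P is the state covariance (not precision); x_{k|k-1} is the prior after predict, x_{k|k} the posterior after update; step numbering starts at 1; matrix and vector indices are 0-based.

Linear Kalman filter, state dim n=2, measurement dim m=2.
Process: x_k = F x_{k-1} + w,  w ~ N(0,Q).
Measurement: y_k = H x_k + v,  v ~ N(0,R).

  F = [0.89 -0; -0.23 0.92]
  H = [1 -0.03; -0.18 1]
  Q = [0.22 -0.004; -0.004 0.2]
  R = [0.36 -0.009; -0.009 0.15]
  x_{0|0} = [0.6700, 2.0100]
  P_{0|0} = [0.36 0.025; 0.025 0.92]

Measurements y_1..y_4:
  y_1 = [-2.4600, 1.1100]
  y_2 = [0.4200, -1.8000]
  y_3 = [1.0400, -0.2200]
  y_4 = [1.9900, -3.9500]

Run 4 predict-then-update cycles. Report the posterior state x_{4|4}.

step 1: x^-=[0.5963, 1.6951]  P^-=[0.5052 -0.0572; -0.0572 0.9872]  S=[0.8695 -0.1871; -0.1871 1.1741]  K=[0.5755 -0.0345; 0.0859 0.8632]  nu=[-3.0054, -0.4778]  x^+=[-1.1170, 1.0247]  P^+=[0.2083 0.0271; 0.0271 0.1336]
step 2: x^-=[-0.9941, 1.1996]  P^-=[0.3850 -0.0244; -0.0244 0.3126]  S=[0.7468 -0.1122; -0.1122 0.4839]  K=[0.5051 -0.0765; 0.0551 0.6679]  nu=[1.4501, -3.1785]  x^+=[-0.0184, -0.8435]  P^+=[0.1830 0.0169; 0.0169 0.1027]
step 3: x^-=[-0.0164, -0.7718]  P^-=[0.3650 -0.0276; -0.0276 0.2895]  S=[0.7269 -0.1111; -0.1111 0.4612]  K=[0.4904 -0.0841; 0.0495 0.6503]  nu=[1.0333, 0.5488]  x^+=[0.4441, -0.3637]  P^+=[0.1777 0.0150; 0.0150 0.0998]
step 4: x^-=[0.3952, -0.4368]  P^-=[0.3608 -0.0281; -0.0281 0.2875]  S=[0.7227 -0.1109; -0.1109 0.4594]  K=[0.4873 -0.0850; 0.0486 0.6487]  nu=[1.5817, -3.4421]  x^+=[1.4587, -2.5928]  P^+=[0.1766 0.0147; 0.0147 0.0995]

x_post = [1.4587, -2.5928]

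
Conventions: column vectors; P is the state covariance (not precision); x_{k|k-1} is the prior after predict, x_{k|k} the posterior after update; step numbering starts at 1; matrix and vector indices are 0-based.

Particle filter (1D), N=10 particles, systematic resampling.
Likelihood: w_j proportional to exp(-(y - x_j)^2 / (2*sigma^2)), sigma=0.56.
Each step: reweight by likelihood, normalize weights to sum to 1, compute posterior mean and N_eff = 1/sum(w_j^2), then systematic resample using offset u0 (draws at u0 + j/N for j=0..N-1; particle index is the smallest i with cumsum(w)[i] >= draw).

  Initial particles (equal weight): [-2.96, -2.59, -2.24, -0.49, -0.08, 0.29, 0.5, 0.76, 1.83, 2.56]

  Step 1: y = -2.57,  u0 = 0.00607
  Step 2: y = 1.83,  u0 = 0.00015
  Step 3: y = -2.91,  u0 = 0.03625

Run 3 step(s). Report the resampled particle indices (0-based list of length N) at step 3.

resampled_idx = [0, 0, 1, 2, 3, 5, 6, 7, 8, 9]

step 1: w=[0.2988, 0.3806, 0.3201, 0.0004, 0.0000, 0.0000, 0.0000, 0.0000, 0.0000, 0.0000]  mean=-2.5877  Neff=2.9703  idx=[0, 0, 0, 1, 1, 1, 1, 2, 2, 2]
step 2: w=[0.0000, 0.0000, 0.0000, 0.0029, 0.0029, 0.0029, 0.0029, 0.3295, 0.3295, 0.3295]  mean=-2.2441  Neff=3.0704  idx=[3, 7, 7, 7, 8, 8, 8, 9, 9, 9]
step 3: w=[0.1618, 0.0931, 0.0931, 0.0931, 0.0931, 0.0931, 0.0931, 0.0931, 0.0931, 0.0931]  mean=-2.2966  Neff=9.5927  idx=[0, 0, 1, 2, 3, 5, 6, 7, 8, 9]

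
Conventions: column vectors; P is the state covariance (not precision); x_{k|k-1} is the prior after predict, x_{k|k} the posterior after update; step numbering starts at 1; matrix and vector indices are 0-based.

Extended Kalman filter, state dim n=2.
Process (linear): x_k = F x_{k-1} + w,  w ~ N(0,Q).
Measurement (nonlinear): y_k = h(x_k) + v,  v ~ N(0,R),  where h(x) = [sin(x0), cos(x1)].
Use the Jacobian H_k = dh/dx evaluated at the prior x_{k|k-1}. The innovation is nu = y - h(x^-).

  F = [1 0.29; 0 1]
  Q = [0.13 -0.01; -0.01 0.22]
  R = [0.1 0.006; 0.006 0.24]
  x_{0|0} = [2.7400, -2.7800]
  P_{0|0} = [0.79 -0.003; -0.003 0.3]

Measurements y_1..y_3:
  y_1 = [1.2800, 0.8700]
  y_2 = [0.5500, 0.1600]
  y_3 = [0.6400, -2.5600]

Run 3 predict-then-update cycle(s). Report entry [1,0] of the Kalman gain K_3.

step 1: x^-=[1.9338, -2.7800]  P^-=[0.9435 0.0740; 0.0740 0.5200]  H_jac=[-0.3551 0.0000; 0.0000 0.3538]  S=[0.2190 -0.0033; -0.0033 0.3051]  K=[-1.5290 0.0693; -0.1109 0.6018]  nu=[0.3452, 1.8053]  x^+=[1.5311, -1.7319]  P^+=[0.4294 0.0211; 0.0211 0.4064]
step 2: x^-=[1.0289, -1.7319]  P^-=[0.6058 0.1289; 0.1289 0.6264]  H_jac=[0.5158 0.0000; 0.0000 0.9871]  S=[0.2612 0.0716; 0.0716 0.8503]  K=[1.1827 0.0500; 0.0565 0.7224]  nu=[-0.3067, 0.3204]  x^+=[0.6821, -1.5178]  P^+=[0.2299 0.0194; 0.0194 0.1760]
step 3: x^-=[0.2420, -1.5178]  P^-=[0.3859 0.0604; 0.0604 0.3960]  H_jac=[0.9709 0.0000; 0.0000 0.9986]  S=[0.4638 0.0645; 0.0645 0.6349]  K=[0.8061 0.0130; 0.0403 0.6188]  nu=[0.4004, -2.6130]  x^+=[0.5307, -3.1184]  P^+=[0.0831 0.0080; 0.0080 0.1490]

K[1,0] = 0.0403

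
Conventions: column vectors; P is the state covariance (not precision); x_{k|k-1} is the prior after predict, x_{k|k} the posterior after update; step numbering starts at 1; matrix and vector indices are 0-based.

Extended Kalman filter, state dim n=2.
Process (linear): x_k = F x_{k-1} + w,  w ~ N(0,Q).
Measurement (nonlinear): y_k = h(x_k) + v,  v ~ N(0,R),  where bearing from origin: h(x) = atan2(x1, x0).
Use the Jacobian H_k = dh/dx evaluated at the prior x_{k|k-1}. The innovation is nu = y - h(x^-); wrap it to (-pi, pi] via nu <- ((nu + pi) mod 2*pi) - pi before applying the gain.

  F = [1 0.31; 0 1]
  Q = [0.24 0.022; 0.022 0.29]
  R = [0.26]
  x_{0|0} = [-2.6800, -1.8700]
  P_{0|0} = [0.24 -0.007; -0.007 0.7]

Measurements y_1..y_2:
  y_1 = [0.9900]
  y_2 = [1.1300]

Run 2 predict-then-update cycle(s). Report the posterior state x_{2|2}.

step 1: x^-=[-3.2597, -1.8700]  P^-=[0.5429 0.2320; 0.2320 0.9900]  H_jac=[0.1324 -0.2308]  S=[0.3081]  K=[0.0595; -0.6420]  nu=[-2.6724]  x^+=[-3.4188, -0.1543]  P^+=[0.5418 0.2438; 0.2438 0.8630]
step 2: x^-=[-3.4666, -0.1543]  P^-=[1.0159 0.5333; 0.5333 1.1530]  H_jac=[0.0128 -0.2879]  S=[0.3518]  K=[-0.3994; -0.9241]  nu=[-2.0561]  x^+=[-2.6454, 1.7458]  P^+=[0.9598 0.4035; 0.4035 0.8526]

x_post = [-2.6454, 1.7458]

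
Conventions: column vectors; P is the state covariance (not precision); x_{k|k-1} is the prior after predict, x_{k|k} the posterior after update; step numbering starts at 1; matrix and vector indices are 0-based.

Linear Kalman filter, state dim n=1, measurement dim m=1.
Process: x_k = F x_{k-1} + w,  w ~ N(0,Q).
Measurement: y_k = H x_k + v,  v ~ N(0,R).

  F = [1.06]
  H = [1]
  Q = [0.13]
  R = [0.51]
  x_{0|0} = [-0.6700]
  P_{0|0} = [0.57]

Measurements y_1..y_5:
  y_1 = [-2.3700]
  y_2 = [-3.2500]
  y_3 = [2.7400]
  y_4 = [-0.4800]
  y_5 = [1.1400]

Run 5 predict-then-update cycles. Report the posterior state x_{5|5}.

x_post = [0.2611]

step 1: x^-=[-0.7102]  P^-=[0.7705]  S=[1.2805]  K=[0.6017]  nu=[-1.6598]  x^+=[-1.7089]  P^+=[0.3069]
step 2: x^-=[-1.8114]  P^-=[0.4748]  S=[0.9848]  K=[0.4821]  nu=[-1.4386]  x^+=[-2.5050]  P^+=[0.2459]
step 3: x^-=[-2.6553]  P^-=[0.4063]  S=[0.9163]  K=[0.4434]  nu=[5.3953]  x^+=[-0.2630]  P^+=[0.2261]
step 4: x^-=[-0.2788]  P^-=[0.3841]  S=[0.8941]  K=[0.4296]  nu=[-0.2012]  x^+=[-0.3652]  P^+=[0.2191]
step 5: x^-=[-0.3872]  P^-=[0.3762]  S=[0.8862]  K=[0.4245]  nu=[1.5272]  x^+=[0.2611]  P^+=[0.2165]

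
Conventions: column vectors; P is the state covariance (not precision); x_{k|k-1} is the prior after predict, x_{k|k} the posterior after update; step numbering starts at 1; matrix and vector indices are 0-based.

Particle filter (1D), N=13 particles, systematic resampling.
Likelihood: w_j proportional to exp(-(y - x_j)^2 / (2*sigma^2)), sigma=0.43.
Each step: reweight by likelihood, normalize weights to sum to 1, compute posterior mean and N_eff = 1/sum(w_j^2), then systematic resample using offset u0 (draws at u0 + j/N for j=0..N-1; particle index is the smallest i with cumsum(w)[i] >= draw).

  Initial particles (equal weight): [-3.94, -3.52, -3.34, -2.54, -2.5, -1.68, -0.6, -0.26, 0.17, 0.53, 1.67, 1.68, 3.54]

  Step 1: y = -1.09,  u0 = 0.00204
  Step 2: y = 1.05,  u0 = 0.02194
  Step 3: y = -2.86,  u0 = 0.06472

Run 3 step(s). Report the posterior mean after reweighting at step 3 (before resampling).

post_mean = -0.5798

step 1: w=[0.0000, 0.0000, 0.0000, 0.0031, 0.0042, 0.3578, 0.4792, 0.1424, 0.0125, 0.0008, 0.0000, 0.0000, 0.0000]  mean=-0.9416  Neff=2.6449  idx=[3, 5, 5, 5, 5, 6, 6, 6, 6, 6, 6, 7, 7]
step 2: w=[0.0000, 0.0000, 0.0000, 0.0000, 0.0000, 0.0275, 0.0275, 0.0275, 0.0275, 0.0275, 0.0275, 0.4176, 0.4176]  mean=-0.3160  Neff=2.8305  idx=[5, 8, 11, 11, 11, 11, 11, 11, 12, 12, 12, 12, 12]
step 3: w=[0.4703, 0.4703, 0.0054, 0.0054, 0.0054, 0.0054, 0.0054, 0.0054, 0.0054, 0.0054, 0.0054, 0.0054, 0.0054]  mean=-0.5798  Neff=2.2586  idx=[0, 0, 0, 0, 0, 0, 1, 1, 1, 1, 1, 1, 10]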